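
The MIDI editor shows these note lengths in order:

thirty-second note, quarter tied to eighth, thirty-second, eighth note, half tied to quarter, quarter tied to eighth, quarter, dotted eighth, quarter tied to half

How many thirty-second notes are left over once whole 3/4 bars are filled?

One bar of 3/4 = 24 thirty-second notes.
Each duration in thirty-second notes: thirty-second note = 1; quarter tied to eighth (quarter + eighth) = 12; thirty-second = 1; eighth note = 4; half tied to quarter (half + quarter) = 24; quarter tied to eighth (quarter + eighth) = 12; quarter = 8; dotted eighth = 6; quarter tied to half (quarter + half) = 24.
Adding: 1 + 12 + 1 + 4 + 24 + 12 + 8 + 6 + 24 = 92.
92 ÷ 24 = 3 complete bars with 20 thirty-second notes remaining.

20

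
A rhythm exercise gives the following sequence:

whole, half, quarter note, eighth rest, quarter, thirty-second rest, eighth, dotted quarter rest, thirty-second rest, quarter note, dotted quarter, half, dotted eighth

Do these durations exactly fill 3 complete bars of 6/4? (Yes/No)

No

One bar of 6/4 = 48 thirty-second notes, so 3 bars = 144.
Each duration in thirty-second notes: whole = 32; half = 16; quarter note = 8; eighth rest = 4; quarter = 8; thirty-second rest = 1; eighth = 4; dotted quarter rest = 12; thirty-second rest = 1; quarter note = 8; dotted quarter = 12; half = 16; dotted eighth = 6.
Adding: 32 + 16 + 8 + 4 + 8 + 1 + 4 + 12 + 1 + 8 + 12 + 16 + 6 = 128.
128 falls short of 144, so the answer is No.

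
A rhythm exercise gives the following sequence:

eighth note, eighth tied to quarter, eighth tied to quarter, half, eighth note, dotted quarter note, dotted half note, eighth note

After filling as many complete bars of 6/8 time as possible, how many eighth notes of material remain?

One bar of 6/8 = 6 eighth notes.
Working in eighth notes: eighth note = 1; eighth tied to quarter (eighth + quarter) = 3; eighth tied to quarter (eighth + quarter) = 3; half = 4; eighth note = 1; dotted quarter note = 3; dotted half note = 6; eighth note = 1.
Altogether 1 + 3 + 3 + 4 + 1 + 3 + 6 + 1 = 22.
22 ÷ 6 = 3 complete bars with 4 eighth notes remaining.

4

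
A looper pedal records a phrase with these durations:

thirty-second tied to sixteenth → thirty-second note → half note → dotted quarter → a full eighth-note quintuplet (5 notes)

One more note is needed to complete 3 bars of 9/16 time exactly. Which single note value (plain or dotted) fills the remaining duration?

dotted eighth note

3 bars of 9/16 = 54 thirty-second notes.
Convert each value to thirty-second notes: thirty-second tied to sixteenth (thirty-second + sixteenth) = 3; thirty-second note = 1; half note = 16; dotted quarter = 12; a full eighth-note quintuplet (5 notes) (five quintuplet eighths span one half) = 16.
Adding: 3 + 1 + 16 + 12 + 16 = 48.
Remaining: 54 − 48 = 6 thirty-second notes, which is a dotted eighth note.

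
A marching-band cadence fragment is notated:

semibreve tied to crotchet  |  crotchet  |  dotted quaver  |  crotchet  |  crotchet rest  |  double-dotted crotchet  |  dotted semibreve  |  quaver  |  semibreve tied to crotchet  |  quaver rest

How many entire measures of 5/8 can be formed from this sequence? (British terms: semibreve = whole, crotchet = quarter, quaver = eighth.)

9

One bar of 5/8 = 10 sixteenth notes.
In sixteenth notes: semibreve tied to crotchet (semibreve + crotchet) = 20; crotchet = 4; dotted quaver = 3; crotchet = 4; crotchet rest = 4; double-dotted crotchet = 7; dotted semibreve = 24; quaver = 2; semibreve tied to crotchet (semibreve + crotchet) = 20; quaver rest = 2.
Adding: 20 + 4 + 3 + 4 + 4 + 7 + 24 + 2 + 20 + 2 = 90.
90 ÷ 10 = 9 complete bars with 0 left over.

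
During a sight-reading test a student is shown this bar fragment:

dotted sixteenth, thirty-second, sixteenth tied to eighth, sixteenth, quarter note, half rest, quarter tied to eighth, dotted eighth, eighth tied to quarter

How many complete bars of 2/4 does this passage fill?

One bar of 2/4 = 16 thirty-second notes.
Each duration in thirty-second notes: dotted sixteenth = 3; thirty-second = 1; sixteenth tied to eighth (sixteenth + eighth) = 6; sixteenth = 2; quarter note = 8; half rest = 16; quarter tied to eighth (quarter + eighth) = 12; dotted eighth = 6; eighth tied to quarter (eighth + quarter) = 12.
Total: 3 + 1 + 6 + 2 + 8 + 16 + 12 + 6 + 12 = 66.
66 ÷ 16 = 4 complete bars with 2 left over.

4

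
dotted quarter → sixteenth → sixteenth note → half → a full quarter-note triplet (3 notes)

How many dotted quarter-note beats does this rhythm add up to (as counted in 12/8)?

4

One dotted quarter-note beat = 6 sixteenth notes.
In sixteenth notes: dotted quarter = 6; sixteenth = 1; sixteenth note = 1; half = 8; a full quarter-note triplet (3 notes) (three triplet quarters span one half) = 8.
Sum: 6 + 1 + 1 + 8 + 8 = 24.
24 ÷ 6 = 4 beats.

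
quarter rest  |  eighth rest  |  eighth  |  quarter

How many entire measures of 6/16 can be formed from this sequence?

One bar of 6/16 = 3 eighth notes.
Working in eighth notes: quarter rest = 2; eighth rest = 1; eighth = 1; quarter = 2.
Adding: 2 + 1 + 1 + 2 = 6.
6 ÷ 3 = 2 complete bars with 0 left over.

2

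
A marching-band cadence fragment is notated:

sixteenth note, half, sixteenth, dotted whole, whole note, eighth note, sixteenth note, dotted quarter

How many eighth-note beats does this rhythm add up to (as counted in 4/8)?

29.5

One eighth-note beat = 2 sixteenth notes.
Convert each value to sixteenth notes: sixteenth note = 1; half = 8; sixteenth = 1; dotted whole = 24; whole note = 16; eighth note = 2; sixteenth note = 1; dotted quarter = 6.
Adding: 1 + 8 + 1 + 24 + 16 + 2 + 1 + 6 = 59.
59 ÷ 2 = 29.5 beats.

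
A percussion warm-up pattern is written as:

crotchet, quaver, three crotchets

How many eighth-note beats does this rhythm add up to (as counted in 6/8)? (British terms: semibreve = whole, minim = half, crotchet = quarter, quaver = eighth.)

One eighth-note beat = 2 sixteenth notes.
In sixteenth notes: crotchet = 4; quaver = 2; crotchet = 4; crotchet = 4; crotchet = 4.
Adding: 4 + 2 + 4 + 4 + 4 = 18.
18 ÷ 2 = 9 beats.

9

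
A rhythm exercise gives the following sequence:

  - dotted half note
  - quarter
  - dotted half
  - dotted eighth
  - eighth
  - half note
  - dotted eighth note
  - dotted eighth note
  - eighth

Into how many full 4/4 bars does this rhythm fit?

One bar of 4/4 = 16 sixteenth notes.
Express everything in sixteenth notes: dotted half note = 12; quarter = 4; dotted half = 12; dotted eighth = 3; eighth = 2; half note = 8; dotted eighth note = 3; dotted eighth note = 3; eighth = 2.
Adding: 12 + 4 + 12 + 3 + 2 + 8 + 3 + 3 + 2 = 49.
49 ÷ 16 = 3 complete bars with 1 left over.

3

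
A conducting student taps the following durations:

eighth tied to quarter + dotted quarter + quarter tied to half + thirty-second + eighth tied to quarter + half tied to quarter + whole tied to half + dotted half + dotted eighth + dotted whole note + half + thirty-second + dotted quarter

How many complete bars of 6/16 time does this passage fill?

20

One bar of 6/16 = 12 thirty-second notes.
Convert each value to thirty-second notes: eighth tied to quarter (eighth + quarter) = 12; dotted quarter = 12; quarter tied to half (quarter + half) = 24; thirty-second = 1; eighth tied to quarter (eighth + quarter) = 12; half tied to quarter (half + quarter) = 24; whole tied to half (whole + half) = 48; dotted half = 24; dotted eighth = 6; dotted whole note = 48; half = 16; thirty-second = 1; dotted quarter = 12.
Sum: 12 + 12 + 24 + 1 + 12 + 24 + 48 + 24 + 6 + 48 + 16 + 1 + 12 = 240.
240 ÷ 12 = 20 complete bars with 0 left over.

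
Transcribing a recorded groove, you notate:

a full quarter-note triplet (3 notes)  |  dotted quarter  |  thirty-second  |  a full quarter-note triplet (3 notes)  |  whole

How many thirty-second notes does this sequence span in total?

In thirty-second notes: a full quarter-note triplet (3 notes) (three triplet quarters span one half) = 16; dotted quarter = 12; thirty-second = 1; a full quarter-note triplet (3 notes) (three triplet quarters span one half) = 16; whole = 32.
Altogether 16 + 12 + 1 + 16 + 32 = 77 thirty-second notes.

77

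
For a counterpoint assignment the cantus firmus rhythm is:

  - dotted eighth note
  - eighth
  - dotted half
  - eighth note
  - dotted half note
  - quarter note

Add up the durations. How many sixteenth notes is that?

Express everything in sixteenth notes: dotted eighth note = 3; eighth = 2; dotted half = 12; eighth note = 2; dotted half note = 12; quarter note = 4.
Adding: 3 + 2 + 12 + 2 + 12 + 4 = 35 sixteenth notes.

35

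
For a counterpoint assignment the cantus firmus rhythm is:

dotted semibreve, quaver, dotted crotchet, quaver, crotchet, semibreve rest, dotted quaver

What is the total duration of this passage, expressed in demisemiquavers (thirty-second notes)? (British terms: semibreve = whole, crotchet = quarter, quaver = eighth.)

114

Convert each value to thirty-second notes: dotted semibreve = 48; quaver = 4; dotted crotchet = 12; quaver = 4; crotchet = 8; semibreve rest = 32; dotted quaver = 6.
Total: 48 + 4 + 12 + 4 + 8 + 32 + 6 = 114 thirty-second notes.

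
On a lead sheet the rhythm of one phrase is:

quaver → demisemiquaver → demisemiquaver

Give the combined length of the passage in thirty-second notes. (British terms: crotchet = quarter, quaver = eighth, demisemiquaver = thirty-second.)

6

Each duration in thirty-second notes: quaver = 4; demisemiquaver = 1; demisemiquaver = 1.
Sum: 4 + 1 + 1 = 6 thirty-second notes.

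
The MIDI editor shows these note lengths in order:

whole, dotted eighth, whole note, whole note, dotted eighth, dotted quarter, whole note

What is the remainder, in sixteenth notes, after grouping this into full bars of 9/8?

One bar of 9/8 = 18 sixteenth notes.
In sixteenth notes: whole = 16; dotted eighth = 3; whole note = 16; whole note = 16; dotted eighth = 3; dotted quarter = 6; whole note = 16.
Sum: 16 + 3 + 16 + 16 + 3 + 6 + 16 = 76.
76 ÷ 18 = 4 complete bars with 4 sixteenth notes remaining.

4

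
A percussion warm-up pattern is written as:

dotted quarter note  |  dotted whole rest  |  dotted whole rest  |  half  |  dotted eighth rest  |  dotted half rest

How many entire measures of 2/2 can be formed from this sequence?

One bar of 2/2 = 16 sixteenth notes.
Each duration in sixteenth notes: dotted quarter note = 6; dotted whole rest = 24; dotted whole rest = 24; half = 8; dotted eighth rest = 3; dotted half rest = 12.
Adding: 6 + 24 + 24 + 8 + 3 + 12 = 77.
77 ÷ 16 = 4 complete bars with 13 left over.

4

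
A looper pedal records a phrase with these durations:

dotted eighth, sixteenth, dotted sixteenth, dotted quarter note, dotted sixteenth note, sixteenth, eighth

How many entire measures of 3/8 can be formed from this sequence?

One bar of 3/8 = 12 thirty-second notes.
Express everything in thirty-second notes: dotted eighth = 6; sixteenth = 2; dotted sixteenth = 3; dotted quarter note = 12; dotted sixteenth note = 3; sixteenth = 2; eighth = 4.
Altogether 6 + 2 + 3 + 12 + 3 + 2 + 4 = 32.
32 ÷ 12 = 2 complete bars with 8 left over.

2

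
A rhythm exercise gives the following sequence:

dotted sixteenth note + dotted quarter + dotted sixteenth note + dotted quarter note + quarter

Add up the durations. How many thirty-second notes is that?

38

In thirty-second notes: dotted sixteenth note = 3; dotted quarter = 12; dotted sixteenth note = 3; dotted quarter note = 12; quarter = 8.
Altogether 3 + 12 + 3 + 12 + 8 = 38 thirty-second notes.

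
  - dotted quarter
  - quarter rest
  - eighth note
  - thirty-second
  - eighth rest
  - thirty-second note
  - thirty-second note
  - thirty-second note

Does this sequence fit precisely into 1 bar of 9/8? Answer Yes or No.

No

One bar of 9/8 = 36 thirty-second notes.
Convert each value to thirty-second notes: dotted quarter = 12; quarter rest = 8; eighth note = 4; thirty-second = 1; eighth rest = 4; thirty-second note = 1; thirty-second note = 1; thirty-second note = 1.
Total: 12 + 8 + 4 + 1 + 4 + 1 + 1 + 1 = 32.
32 falls short of 36, so the answer is No.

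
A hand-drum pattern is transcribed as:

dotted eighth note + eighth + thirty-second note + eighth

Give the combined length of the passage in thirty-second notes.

Working in thirty-second notes: dotted eighth note = 6; eighth = 4; thirty-second note = 1; eighth = 4.
Total: 6 + 4 + 1 + 4 = 15 thirty-second notes.

15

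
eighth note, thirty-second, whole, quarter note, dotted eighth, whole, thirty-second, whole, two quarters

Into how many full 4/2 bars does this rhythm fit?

2

One bar of 4/2 = 64 thirty-second notes.
Express everything in thirty-second notes: eighth note = 4; thirty-second = 1; whole = 32; quarter note = 8; dotted eighth = 6; whole = 32; thirty-second = 1; whole = 32; quarter = 8; quarter = 8.
Altogether 4 + 1 + 32 + 8 + 6 + 32 + 1 + 32 + 8 + 8 = 132.
132 ÷ 64 = 2 complete bars with 4 left over.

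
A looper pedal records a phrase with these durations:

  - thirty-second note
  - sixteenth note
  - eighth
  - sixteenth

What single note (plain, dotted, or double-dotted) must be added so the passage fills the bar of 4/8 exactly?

double-dotted eighth note

The bar of 4/8 = 16 thirty-second notes.
Working in thirty-second notes: thirty-second note = 1; sixteenth note = 2; eighth = 4; sixteenth = 2.
Adding: 1 + 2 + 4 + 2 = 9.
Remaining: 16 − 9 = 7 thirty-second notes, which is a double-dotted eighth note.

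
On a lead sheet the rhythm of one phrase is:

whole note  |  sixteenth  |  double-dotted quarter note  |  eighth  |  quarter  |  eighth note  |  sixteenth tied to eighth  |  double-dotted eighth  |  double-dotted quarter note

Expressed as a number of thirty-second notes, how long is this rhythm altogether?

In thirty-second notes: whole note = 32; sixteenth = 2; double-dotted quarter note = 14; eighth = 4; quarter = 8; eighth note = 4; sixteenth tied to eighth (sixteenth + eighth) = 6; double-dotted eighth = 7; double-dotted quarter note = 14.
Sum: 32 + 2 + 14 + 4 + 8 + 4 + 6 + 7 + 14 = 91 thirty-second notes.

91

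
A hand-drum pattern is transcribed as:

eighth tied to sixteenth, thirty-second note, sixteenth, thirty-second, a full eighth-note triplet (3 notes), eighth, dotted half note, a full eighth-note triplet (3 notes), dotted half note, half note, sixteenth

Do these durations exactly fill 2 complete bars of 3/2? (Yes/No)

Yes

One bar of 3/2 = 48 thirty-second notes, so 2 bars = 96.
Convert each value to thirty-second notes: eighth tied to sixteenth (eighth + sixteenth) = 6; thirty-second note = 1; sixteenth = 2; thirty-second = 1; a full eighth-note triplet (3 notes) (three triplet eighths span one quarter) = 8; eighth = 4; dotted half note = 24; a full eighth-note triplet (3 notes) (three triplet eighths span one quarter) = 8; dotted half note = 24; half note = 16; sixteenth = 2.
Altogether 6 + 1 + 2 + 1 + 8 + 4 + 24 + 8 + 24 + 16 + 2 = 96.
96 equals 96, so the answer is Yes.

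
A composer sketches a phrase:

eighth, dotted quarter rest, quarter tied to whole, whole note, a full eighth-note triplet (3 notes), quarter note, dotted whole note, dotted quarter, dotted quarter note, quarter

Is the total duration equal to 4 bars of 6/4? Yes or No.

No

One bar of 6/4 = 12 eighth notes, so 4 bars = 48.
Working in eighth notes: eighth = 1; dotted quarter rest = 3; quarter tied to whole (quarter + whole) = 10; whole note = 8; a full eighth-note triplet (3 notes) (three triplet eighths span one quarter) = 2; quarter note = 2; dotted whole note = 12; dotted quarter = 3; dotted quarter note = 3; quarter = 2.
Sum: 1 + 3 + 10 + 8 + 2 + 2 + 12 + 3 + 3 + 2 = 46.
46 falls short of 48, so the answer is No.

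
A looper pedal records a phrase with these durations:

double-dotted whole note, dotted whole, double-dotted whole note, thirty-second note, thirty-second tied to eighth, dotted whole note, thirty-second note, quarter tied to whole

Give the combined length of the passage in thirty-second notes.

255

Each duration in thirty-second notes: double-dotted whole note = 56; dotted whole = 48; double-dotted whole note = 56; thirty-second note = 1; thirty-second tied to eighth (thirty-second + eighth) = 5; dotted whole note = 48; thirty-second note = 1; quarter tied to whole (quarter + whole) = 40.
Adding: 56 + 48 + 56 + 1 + 5 + 48 + 1 + 40 = 255 thirty-second notes.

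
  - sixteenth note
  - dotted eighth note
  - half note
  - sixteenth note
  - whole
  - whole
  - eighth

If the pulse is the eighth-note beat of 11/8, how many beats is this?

One eighth-note beat = 2 sixteenth notes.
Convert each value to sixteenth notes: sixteenth note = 1; dotted eighth note = 3; half note = 8; sixteenth note = 1; whole = 16; whole = 16; eighth = 2.
Sum: 1 + 3 + 8 + 1 + 16 + 16 + 2 = 47.
47 ÷ 2 = 23.5 beats.

23.5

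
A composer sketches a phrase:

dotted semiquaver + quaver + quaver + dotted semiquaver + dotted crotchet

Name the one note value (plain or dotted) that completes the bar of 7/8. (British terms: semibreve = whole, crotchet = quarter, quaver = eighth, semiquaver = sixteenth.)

sixteenth note

The bar of 7/8 = 28 thirty-second notes.
Each duration in thirty-second notes: dotted semiquaver = 3; quaver = 4; quaver = 4; dotted semiquaver = 3; dotted crotchet = 12.
Altogether 3 + 4 + 4 + 3 + 12 = 26.
Remaining: 28 − 26 = 2 thirty-second notes, which is a sixteenth note.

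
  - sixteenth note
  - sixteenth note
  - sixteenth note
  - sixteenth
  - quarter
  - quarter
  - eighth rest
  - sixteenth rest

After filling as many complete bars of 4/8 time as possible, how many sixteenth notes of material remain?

7

One bar of 4/8 = 8 sixteenth notes.
In sixteenth notes: sixteenth note = 1; sixteenth note = 1; sixteenth note = 1; sixteenth = 1; quarter = 4; quarter = 4; eighth rest = 2; sixteenth rest = 1.
Altogether 1 + 1 + 1 + 1 + 4 + 4 + 2 + 1 = 15.
15 ÷ 8 = 1 complete bar with 7 sixteenth notes remaining.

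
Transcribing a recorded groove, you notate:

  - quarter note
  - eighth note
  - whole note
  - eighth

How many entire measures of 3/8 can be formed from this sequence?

4

One bar of 3/8 = 3 eighth notes.
In eighth notes: quarter note = 2; eighth note = 1; whole note = 8; eighth = 1.
Altogether 2 + 1 + 8 + 1 = 12.
12 ÷ 3 = 4 complete bars with 0 left over.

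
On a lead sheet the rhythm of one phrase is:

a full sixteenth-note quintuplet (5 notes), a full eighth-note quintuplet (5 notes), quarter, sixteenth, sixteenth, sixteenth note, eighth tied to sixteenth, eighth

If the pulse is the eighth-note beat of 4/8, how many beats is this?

12

One eighth-note beat = 2 sixteenth notes.
Convert each value to sixteenth notes: a full sixteenth-note quintuplet (5 notes) (five quintuplet sixteenths span one quarter) = 4; a full eighth-note quintuplet (5 notes) (five quintuplet eighths span one half) = 8; quarter = 4; sixteenth = 1; sixteenth = 1; sixteenth note = 1; eighth tied to sixteenth (eighth + sixteenth) = 3; eighth = 2.
Sum: 4 + 8 + 4 + 1 + 1 + 1 + 3 + 2 = 24.
24 ÷ 2 = 12 beats.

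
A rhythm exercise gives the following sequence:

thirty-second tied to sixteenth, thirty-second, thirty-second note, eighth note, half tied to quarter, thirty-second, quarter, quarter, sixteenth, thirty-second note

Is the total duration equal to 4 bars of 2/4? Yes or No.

No

One bar of 2/4 = 16 thirty-second notes, so 4 bars = 64.
Each duration in thirty-second notes: thirty-second tied to sixteenth (thirty-second + sixteenth) = 3; thirty-second = 1; thirty-second note = 1; eighth note = 4; half tied to quarter (half + quarter) = 24; thirty-second = 1; quarter = 8; quarter = 8; sixteenth = 2; thirty-second note = 1.
Altogether 3 + 1 + 1 + 4 + 24 + 1 + 8 + 8 + 2 + 1 = 53.
53 falls short of 64, so the answer is No.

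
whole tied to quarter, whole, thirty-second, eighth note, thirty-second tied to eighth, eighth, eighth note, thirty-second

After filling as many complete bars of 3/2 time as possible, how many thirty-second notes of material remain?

43

One bar of 3/2 = 48 thirty-second notes.
Working in thirty-second notes: whole tied to quarter (whole + quarter) = 40; whole = 32; thirty-second = 1; eighth note = 4; thirty-second tied to eighth (thirty-second + eighth) = 5; eighth = 4; eighth note = 4; thirty-second = 1.
Altogether 40 + 32 + 1 + 4 + 5 + 4 + 4 + 1 = 91.
91 ÷ 48 = 1 complete bar with 43 thirty-second notes remaining.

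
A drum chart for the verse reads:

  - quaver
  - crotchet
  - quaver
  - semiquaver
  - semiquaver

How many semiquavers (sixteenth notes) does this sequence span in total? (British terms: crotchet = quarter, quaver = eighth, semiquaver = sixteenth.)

Express everything in sixteenth notes: quaver = 2; crotchet = 4; quaver = 2; semiquaver = 1; semiquaver = 1.
Sum: 2 + 4 + 2 + 1 + 1 = 10 sixteenth notes.

10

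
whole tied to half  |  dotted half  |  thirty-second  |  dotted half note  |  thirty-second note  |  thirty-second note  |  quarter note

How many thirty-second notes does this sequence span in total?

Convert each value to thirty-second notes: whole tied to half (whole + half) = 48; dotted half = 24; thirty-second = 1; dotted half note = 24; thirty-second note = 1; thirty-second note = 1; quarter note = 8.
Adding: 48 + 24 + 1 + 24 + 1 + 1 + 8 = 107 thirty-second notes.

107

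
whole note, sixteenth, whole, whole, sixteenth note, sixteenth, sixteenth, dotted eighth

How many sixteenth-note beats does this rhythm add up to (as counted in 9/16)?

One sixteenth-note beat = 2 thirty-second notes.
Convert each value to thirty-second notes: whole note = 32; sixteenth = 2; whole = 32; whole = 32; sixteenth note = 2; sixteenth = 2; sixteenth = 2; dotted eighth = 6.
Adding: 32 + 2 + 32 + 32 + 2 + 2 + 2 + 6 = 110.
110 ÷ 2 = 55 beats.

55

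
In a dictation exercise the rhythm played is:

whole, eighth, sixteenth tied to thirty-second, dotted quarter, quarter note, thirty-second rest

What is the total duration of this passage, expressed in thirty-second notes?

60

In thirty-second notes: whole = 32; eighth = 4; sixteenth tied to thirty-second (sixteenth + thirty-second) = 3; dotted quarter = 12; quarter note = 8; thirty-second rest = 1.
Adding: 32 + 4 + 3 + 12 + 8 + 1 = 60 thirty-second notes.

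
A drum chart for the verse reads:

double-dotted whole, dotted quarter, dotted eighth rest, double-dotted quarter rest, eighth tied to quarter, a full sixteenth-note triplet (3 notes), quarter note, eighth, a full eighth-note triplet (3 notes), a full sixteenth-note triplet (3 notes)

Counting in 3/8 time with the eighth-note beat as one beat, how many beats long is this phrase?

One eighth-note beat = 2 sixteenth notes.
Each duration in sixteenth notes: double-dotted whole = 28; dotted quarter = 6; dotted eighth rest = 3; double-dotted quarter rest = 7; eighth tied to quarter (eighth + quarter) = 6; a full sixteenth-note triplet (3 notes) (three triplet sixteenths span one eighth) = 2; quarter note = 4; eighth = 2; a full eighth-note triplet (3 notes) (three triplet eighths span one quarter) = 4; a full sixteenth-note triplet (3 notes) (three triplet sixteenths span one eighth) = 2.
Adding: 28 + 6 + 3 + 7 + 6 + 2 + 4 + 2 + 4 + 2 = 64.
64 ÷ 2 = 32 beats.

32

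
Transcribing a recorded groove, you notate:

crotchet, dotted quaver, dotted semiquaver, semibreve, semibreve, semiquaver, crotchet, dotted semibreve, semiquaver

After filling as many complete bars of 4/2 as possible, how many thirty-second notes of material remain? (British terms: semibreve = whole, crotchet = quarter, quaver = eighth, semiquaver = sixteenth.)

13

One bar of 4/2 = 64 thirty-second notes.
Convert each value to thirty-second notes: crotchet = 8; dotted quaver = 6; dotted semiquaver = 3; semibreve = 32; semibreve = 32; semiquaver = 2; crotchet = 8; dotted semibreve = 48; semiquaver = 2.
Total: 8 + 6 + 3 + 32 + 32 + 2 + 8 + 48 + 2 = 141.
141 ÷ 64 = 2 complete bars with 13 thirty-second notes remaining.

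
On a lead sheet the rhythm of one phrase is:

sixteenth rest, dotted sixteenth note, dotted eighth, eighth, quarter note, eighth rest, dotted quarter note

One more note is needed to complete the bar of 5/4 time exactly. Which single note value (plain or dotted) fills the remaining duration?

thirty-second note

The bar of 5/4 = 40 thirty-second notes.
Each duration in thirty-second notes: sixteenth rest = 2; dotted sixteenth note = 3; dotted eighth = 6; eighth = 4; quarter note = 8; eighth rest = 4; dotted quarter note = 12.
Total: 2 + 3 + 6 + 4 + 8 + 4 + 12 = 39.
Remaining: 40 − 39 = 1 thirty-second note, which is a thirty-second note.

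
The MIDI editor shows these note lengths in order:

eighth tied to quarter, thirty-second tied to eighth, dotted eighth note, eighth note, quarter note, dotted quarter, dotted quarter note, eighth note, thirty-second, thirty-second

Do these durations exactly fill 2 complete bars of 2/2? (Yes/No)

One bar of 2/2 = 32 thirty-second notes, so 2 bars = 64.
Convert each value to thirty-second notes: eighth tied to quarter (eighth + quarter) = 12; thirty-second tied to eighth (thirty-second + eighth) = 5; dotted eighth note = 6; eighth note = 4; quarter note = 8; dotted quarter = 12; dotted quarter note = 12; eighth note = 4; thirty-second = 1; thirty-second = 1.
Sum: 12 + 5 + 6 + 4 + 8 + 12 + 12 + 4 + 1 + 1 = 65.
65 exceeds 64, so the answer is No.

No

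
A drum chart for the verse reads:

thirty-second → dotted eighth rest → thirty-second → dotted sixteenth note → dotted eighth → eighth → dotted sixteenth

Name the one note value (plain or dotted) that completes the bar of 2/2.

The bar of 2/2 = 32 thirty-second notes.
Express everything in thirty-second notes: thirty-second = 1; dotted eighth rest = 6; thirty-second = 1; dotted sixteenth note = 3; dotted eighth = 6; eighth = 4; dotted sixteenth = 3.
Adding: 1 + 6 + 1 + 3 + 6 + 4 + 3 = 24.
Remaining: 32 − 24 = 8 thirty-second notes, which is a quarter note.

quarter note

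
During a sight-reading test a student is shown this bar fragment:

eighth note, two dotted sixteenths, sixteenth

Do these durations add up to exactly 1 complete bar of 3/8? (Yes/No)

Yes

One bar of 3/8 = 12 thirty-second notes.
Convert each value to thirty-second notes: eighth note = 4; dotted sixteenth = 3; dotted sixteenth = 3; sixteenth = 2.
Sum: 4 + 3 + 3 + 2 = 12.
12 equals 12, so the answer is Yes.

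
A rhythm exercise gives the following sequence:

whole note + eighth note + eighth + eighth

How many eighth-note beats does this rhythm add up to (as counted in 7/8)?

One eighth-note beat = 2 sixteenth notes.
In sixteenth notes: whole note = 16; eighth note = 2; eighth = 2; eighth = 2.
Altogether 16 + 2 + 2 + 2 = 22.
22 ÷ 2 = 11 beats.

11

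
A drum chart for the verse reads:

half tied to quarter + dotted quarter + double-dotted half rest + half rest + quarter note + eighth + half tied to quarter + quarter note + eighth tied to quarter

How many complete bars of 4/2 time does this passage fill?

2

One bar of 4/2 = 16 eighth notes.
Each duration in eighth notes: half tied to quarter (half + quarter) = 6; dotted quarter = 3; double-dotted half rest = 7; half rest = 4; quarter note = 2; eighth = 1; half tied to quarter (half + quarter) = 6; quarter note = 2; eighth tied to quarter (eighth + quarter) = 3.
Total: 6 + 3 + 7 + 4 + 2 + 1 + 6 + 2 + 3 = 34.
34 ÷ 16 = 2 complete bars with 2 left over.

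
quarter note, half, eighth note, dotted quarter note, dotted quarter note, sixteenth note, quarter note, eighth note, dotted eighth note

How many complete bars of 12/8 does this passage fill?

1

One bar of 12/8 = 24 sixteenth notes.
In sixteenth notes: quarter note = 4; half = 8; eighth note = 2; dotted quarter note = 6; dotted quarter note = 6; sixteenth note = 1; quarter note = 4; eighth note = 2; dotted eighth note = 3.
Sum: 4 + 8 + 2 + 6 + 6 + 1 + 4 + 2 + 3 = 36.
36 ÷ 24 = 1 complete bar with 12 left over.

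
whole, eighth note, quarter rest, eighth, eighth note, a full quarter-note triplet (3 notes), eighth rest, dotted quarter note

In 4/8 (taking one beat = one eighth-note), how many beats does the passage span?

21

One eighth-note beat = 2 sixteenth notes.
Working in sixteenth notes: whole = 16; eighth note = 2; quarter rest = 4; eighth = 2; eighth note = 2; a full quarter-note triplet (3 notes) (three triplet quarters span one half) = 8; eighth rest = 2; dotted quarter note = 6.
Sum: 16 + 2 + 4 + 2 + 2 + 8 + 2 + 6 = 42.
42 ÷ 2 = 21 beats.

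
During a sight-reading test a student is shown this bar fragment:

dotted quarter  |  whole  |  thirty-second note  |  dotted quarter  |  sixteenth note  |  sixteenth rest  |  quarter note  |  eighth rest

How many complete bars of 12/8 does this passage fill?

1

One bar of 12/8 = 48 thirty-second notes.
Express everything in thirty-second notes: dotted quarter = 12; whole = 32; thirty-second note = 1; dotted quarter = 12; sixteenth note = 2; sixteenth rest = 2; quarter note = 8; eighth rest = 4.
Altogether 12 + 32 + 1 + 12 + 2 + 2 + 8 + 4 = 73.
73 ÷ 48 = 1 complete bar with 25 left over.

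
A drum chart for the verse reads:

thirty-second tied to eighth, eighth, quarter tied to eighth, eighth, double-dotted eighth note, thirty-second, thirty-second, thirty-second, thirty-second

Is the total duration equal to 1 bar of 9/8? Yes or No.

Yes

One bar of 9/8 = 36 thirty-second notes.
Working in thirty-second notes: thirty-second tied to eighth (thirty-second + eighth) = 5; eighth = 4; quarter tied to eighth (quarter + eighth) = 12; eighth = 4; double-dotted eighth note = 7; thirty-second = 1; thirty-second = 1; thirty-second = 1; thirty-second = 1.
Altogether 5 + 4 + 12 + 4 + 7 + 1 + 1 + 1 + 1 = 36.
36 equals 36, so the answer is Yes.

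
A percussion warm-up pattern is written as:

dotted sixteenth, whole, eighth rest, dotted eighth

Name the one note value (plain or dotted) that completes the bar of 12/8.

dotted sixteenth note

The bar of 12/8 = 48 thirty-second notes.
Convert each value to thirty-second notes: dotted sixteenth = 3; whole = 32; eighth rest = 4; dotted eighth = 6.
Adding: 3 + 32 + 4 + 6 = 45.
Remaining: 48 − 45 = 3 thirty-second notes, which is a dotted sixteenth note.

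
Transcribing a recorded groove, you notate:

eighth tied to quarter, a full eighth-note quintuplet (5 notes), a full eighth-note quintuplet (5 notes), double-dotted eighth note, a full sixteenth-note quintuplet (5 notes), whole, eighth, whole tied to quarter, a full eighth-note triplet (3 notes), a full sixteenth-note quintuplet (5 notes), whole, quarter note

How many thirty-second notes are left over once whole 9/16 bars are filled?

One bar of 9/16 = 18 thirty-second notes.
Each duration in thirty-second notes: eighth tied to quarter (eighth + quarter) = 12; a full eighth-note quintuplet (5 notes) (five quintuplet eighths span one half) = 16; a full eighth-note quintuplet (5 notes) (five quintuplet eighths span one half) = 16; double-dotted eighth note = 7; a full sixteenth-note quintuplet (5 notes) (five quintuplet sixteenths span one quarter) = 8; whole = 32; eighth = 4; whole tied to quarter (whole + quarter) = 40; a full eighth-note triplet (3 notes) (three triplet eighths span one quarter) = 8; a full sixteenth-note quintuplet (5 notes) (five quintuplet sixteenths span one quarter) = 8; whole = 32; quarter note = 8.
Altogether 12 + 16 + 16 + 7 + 8 + 32 + 4 + 40 + 8 + 8 + 32 + 8 = 191.
191 ÷ 18 = 10 complete bars with 11 thirty-second notes remaining.

11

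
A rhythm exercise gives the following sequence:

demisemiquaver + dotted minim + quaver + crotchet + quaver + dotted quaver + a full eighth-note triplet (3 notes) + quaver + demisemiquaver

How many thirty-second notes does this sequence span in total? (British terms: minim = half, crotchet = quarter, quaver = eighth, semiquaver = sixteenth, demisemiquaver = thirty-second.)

60

Each duration in thirty-second notes: demisemiquaver = 1; dotted minim = 24; quaver = 4; crotchet = 8; quaver = 4; dotted quaver = 6; a full eighth-note triplet (3 notes) (three triplet eighths span one quarter) = 8; quaver = 4; demisemiquaver = 1.
Adding: 1 + 24 + 4 + 8 + 4 + 6 + 8 + 4 + 1 = 60 thirty-second notes.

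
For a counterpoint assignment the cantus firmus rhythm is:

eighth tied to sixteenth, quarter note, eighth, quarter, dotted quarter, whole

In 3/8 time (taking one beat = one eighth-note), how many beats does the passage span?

17.5

One eighth-note beat = 2 sixteenth notes.
Express everything in sixteenth notes: eighth tied to sixteenth (eighth + sixteenth) = 3; quarter note = 4; eighth = 2; quarter = 4; dotted quarter = 6; whole = 16.
Total: 3 + 4 + 2 + 4 + 6 + 16 = 35.
35 ÷ 2 = 17.5 beats.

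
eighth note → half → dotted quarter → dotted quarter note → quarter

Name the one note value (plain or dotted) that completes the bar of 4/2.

dotted quarter note

The bar of 4/2 = 16 eighth notes.
Express everything in eighth notes: eighth note = 1; half = 4; dotted quarter = 3; dotted quarter note = 3; quarter = 2.
Total: 1 + 4 + 3 + 3 + 2 = 13.
Remaining: 16 − 13 = 3 eighth notes, which is a dotted quarter note.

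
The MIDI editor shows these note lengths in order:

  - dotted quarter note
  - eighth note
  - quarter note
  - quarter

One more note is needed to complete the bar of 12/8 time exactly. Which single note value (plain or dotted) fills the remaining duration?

half note

The bar of 12/8 = 12 eighth notes.
Express everything in eighth notes: dotted quarter note = 3; eighth note = 1; quarter note = 2; quarter = 2.
Altogether 3 + 1 + 2 + 2 = 8.
Remaining: 12 − 8 = 4 eighth notes, which is a half note.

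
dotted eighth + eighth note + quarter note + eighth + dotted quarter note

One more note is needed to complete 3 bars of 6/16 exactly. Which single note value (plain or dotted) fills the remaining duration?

sixteenth note

3 bars of 6/16 = 18 sixteenth notes.
Each duration in sixteenth notes: dotted eighth = 3; eighth note = 2; quarter note = 4; eighth = 2; dotted quarter note = 6.
Total: 3 + 2 + 4 + 2 + 6 = 17.
Remaining: 18 − 17 = 1 sixteenth note, which is a sixteenth note.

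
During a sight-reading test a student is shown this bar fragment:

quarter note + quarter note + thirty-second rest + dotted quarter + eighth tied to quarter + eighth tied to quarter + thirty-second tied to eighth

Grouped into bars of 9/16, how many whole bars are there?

3

One bar of 9/16 = 18 thirty-second notes.
Express everything in thirty-second notes: quarter note = 8; quarter note = 8; thirty-second rest = 1; dotted quarter = 12; eighth tied to quarter (eighth + quarter) = 12; eighth tied to quarter (eighth + quarter) = 12; thirty-second tied to eighth (thirty-second + eighth) = 5.
Adding: 8 + 8 + 1 + 12 + 12 + 12 + 5 = 58.
58 ÷ 18 = 3 complete bars with 4 left over.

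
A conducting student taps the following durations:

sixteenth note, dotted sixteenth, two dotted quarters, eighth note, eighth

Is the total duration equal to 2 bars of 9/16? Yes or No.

No

One bar of 9/16 = 18 thirty-second notes, so 2 bars = 36.
Each duration in thirty-second notes: sixteenth note = 2; dotted sixteenth = 3; dotted quarter = 12; dotted quarter = 12; eighth note = 4; eighth = 4.
Adding: 2 + 3 + 12 + 12 + 4 + 4 = 37.
37 exceeds 36, so the answer is No.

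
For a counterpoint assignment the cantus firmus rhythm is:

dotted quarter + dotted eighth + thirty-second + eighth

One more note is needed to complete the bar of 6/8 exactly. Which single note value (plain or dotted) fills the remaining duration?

The bar of 6/8 = 24 thirty-second notes.
Express everything in thirty-second notes: dotted quarter = 12; dotted eighth = 6; thirty-second = 1; eighth = 4.
Altogether 12 + 6 + 1 + 4 = 23.
Remaining: 24 − 23 = 1 thirty-second note, which is a thirty-second note.

thirty-second note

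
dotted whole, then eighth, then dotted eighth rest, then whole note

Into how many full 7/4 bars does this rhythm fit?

1

One bar of 7/4 = 28 sixteenth notes.
Convert each value to sixteenth notes: dotted whole = 24; eighth = 2; dotted eighth rest = 3; whole note = 16.
Adding: 24 + 2 + 3 + 16 = 45.
45 ÷ 28 = 1 complete bar with 17 left over.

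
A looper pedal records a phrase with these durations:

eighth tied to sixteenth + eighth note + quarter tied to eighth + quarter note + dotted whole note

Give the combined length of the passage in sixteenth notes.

Working in sixteenth notes: eighth tied to sixteenth (eighth + sixteenth) = 3; eighth note = 2; quarter tied to eighth (quarter + eighth) = 6; quarter note = 4; dotted whole note = 24.
Altogether 3 + 2 + 6 + 4 + 24 = 39 sixteenth notes.

39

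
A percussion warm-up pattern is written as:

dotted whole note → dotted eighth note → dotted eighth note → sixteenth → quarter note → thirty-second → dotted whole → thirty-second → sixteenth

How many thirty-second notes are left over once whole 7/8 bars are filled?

One bar of 7/8 = 28 thirty-second notes.
Each duration in thirty-second notes: dotted whole note = 48; dotted eighth note = 6; dotted eighth note = 6; sixteenth = 2; quarter note = 8; thirty-second = 1; dotted whole = 48; thirty-second = 1; sixteenth = 2.
Adding: 48 + 6 + 6 + 2 + 8 + 1 + 48 + 1 + 2 = 122.
122 ÷ 28 = 4 complete bars with 10 thirty-second notes remaining.

10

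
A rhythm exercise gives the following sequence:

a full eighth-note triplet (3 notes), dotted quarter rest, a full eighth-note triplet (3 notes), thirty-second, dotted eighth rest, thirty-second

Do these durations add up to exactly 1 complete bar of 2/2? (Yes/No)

No

One bar of 2/2 = 32 thirty-second notes.
Working in thirty-second notes: a full eighth-note triplet (3 notes) (three triplet eighths span one quarter) = 8; dotted quarter rest = 12; a full eighth-note triplet (3 notes) (three triplet eighths span one quarter) = 8; thirty-second = 1; dotted eighth rest = 6; thirty-second = 1.
Total: 8 + 12 + 8 + 1 + 6 + 1 = 36.
36 exceeds 32, so the answer is No.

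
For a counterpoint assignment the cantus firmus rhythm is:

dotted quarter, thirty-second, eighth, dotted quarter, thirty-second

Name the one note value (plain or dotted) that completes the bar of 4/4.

sixteenth note

The bar of 4/4 = 32 thirty-second notes.
In thirty-second notes: dotted quarter = 12; thirty-second = 1; eighth = 4; dotted quarter = 12; thirty-second = 1.
Total: 12 + 1 + 4 + 12 + 1 = 30.
Remaining: 32 − 30 = 2 thirty-second notes, which is a sixteenth note.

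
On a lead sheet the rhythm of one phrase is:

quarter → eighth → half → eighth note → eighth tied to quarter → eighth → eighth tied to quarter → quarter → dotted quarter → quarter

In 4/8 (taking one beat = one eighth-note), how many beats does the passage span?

One eighth-note beat = 2 sixteenth notes.
Each duration in sixteenth notes: quarter = 4; eighth = 2; half = 8; eighth note = 2; eighth tied to quarter (eighth + quarter) = 6; eighth = 2; eighth tied to quarter (eighth + quarter) = 6; quarter = 4; dotted quarter = 6; quarter = 4.
Sum: 4 + 2 + 8 + 2 + 6 + 2 + 6 + 4 + 6 + 4 = 44.
44 ÷ 2 = 22 beats.

22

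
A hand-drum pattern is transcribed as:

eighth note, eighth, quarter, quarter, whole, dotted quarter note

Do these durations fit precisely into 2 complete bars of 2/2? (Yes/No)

No

One bar of 2/2 = 8 eighth notes, so 2 bars = 16.
Each duration in eighth notes: eighth note = 1; eighth = 1; quarter = 2; quarter = 2; whole = 8; dotted quarter note = 3.
Total: 1 + 1 + 2 + 2 + 8 + 3 = 17.
17 exceeds 16, so the answer is No.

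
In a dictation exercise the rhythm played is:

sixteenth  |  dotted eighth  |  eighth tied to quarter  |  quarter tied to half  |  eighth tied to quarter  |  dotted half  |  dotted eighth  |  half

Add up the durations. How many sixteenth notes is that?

51

Working in sixteenth notes: sixteenth = 1; dotted eighth = 3; eighth tied to quarter (eighth + quarter) = 6; quarter tied to half (quarter + half) = 12; eighth tied to quarter (eighth + quarter) = 6; dotted half = 12; dotted eighth = 3; half = 8.
Altogether 1 + 3 + 6 + 12 + 6 + 12 + 3 + 8 = 51 sixteenth notes.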